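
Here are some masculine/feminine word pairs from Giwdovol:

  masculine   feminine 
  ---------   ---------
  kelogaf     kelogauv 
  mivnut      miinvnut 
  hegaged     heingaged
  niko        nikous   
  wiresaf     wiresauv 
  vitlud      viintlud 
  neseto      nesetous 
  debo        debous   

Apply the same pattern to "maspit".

neseto and kelogaf both have 3 vowels yet inflect differently (nesetous, kelogauv), so the number of vowels is not what conditions the rule; the final letter is.
"maspit" ends in -t. The one such stem in the data (mivnut → miinvnut) inserts -in- after the first vowel (as do hegaged, vitlud), so the same rule applies.
The other patterns: stems ending in -o add -us; stems ending in -f drop the final letter and add -uv.
So maspit → mainspit.

mainspit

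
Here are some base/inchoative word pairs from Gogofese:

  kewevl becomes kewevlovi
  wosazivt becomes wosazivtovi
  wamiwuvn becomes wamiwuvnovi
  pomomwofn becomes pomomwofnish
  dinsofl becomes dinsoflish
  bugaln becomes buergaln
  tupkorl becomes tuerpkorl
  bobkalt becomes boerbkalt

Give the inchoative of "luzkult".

luerzkult

"luzkult" has second-to-last letter 'l'. The stems whose second-to-last letter is 'l' (bugaln → buergaln, bobkalt → boerbkalt) insert -er- after the first vowel.
The other patterns: stems whose second-to-last letter is 'v' add -ovi; stems whose second-to-last letter is 'f' add -ish.
So luzkult → luerzkult.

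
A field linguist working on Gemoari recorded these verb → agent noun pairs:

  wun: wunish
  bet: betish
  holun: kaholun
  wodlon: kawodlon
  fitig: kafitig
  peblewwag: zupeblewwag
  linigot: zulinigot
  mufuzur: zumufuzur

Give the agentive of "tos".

tosish

wun and holun both end in -n yet inflect differently (wunish, kaholun), so the final letter is not what conditions the rule; the number of vowels is.
"tos" has 1 vowel. The stems with 1 vowel (wun → wunish, bet → betish) add -ish.
So tos → tosish.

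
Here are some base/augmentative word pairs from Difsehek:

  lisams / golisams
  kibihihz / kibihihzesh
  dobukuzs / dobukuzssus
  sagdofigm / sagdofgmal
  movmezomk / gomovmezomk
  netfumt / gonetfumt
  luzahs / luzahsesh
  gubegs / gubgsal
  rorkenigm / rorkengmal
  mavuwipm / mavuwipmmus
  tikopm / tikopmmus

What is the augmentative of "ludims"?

goludims

"ludims" has second-to-last letter 'm'. The stems whose second-to-last letter is 'm' (movmezomk → gomovmezomk, lisams → golisams, netfumt → gonetfumt) add the prefix go-.
The other patterns: stems whose second-to-last letter is 'g' delete the last vowel and add -al; stems whose second-to-last letter is 'h' add -esh; stems whose second-to-last letter is 'p' or 'z' double the final consonant and add -us.
So ludims → goludims.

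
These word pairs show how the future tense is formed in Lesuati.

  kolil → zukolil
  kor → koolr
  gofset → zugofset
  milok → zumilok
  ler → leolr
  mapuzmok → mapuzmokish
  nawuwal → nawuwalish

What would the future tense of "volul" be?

kolil and nawuwal both end in -l yet inflect differently (zukolil, nawuwalish), so the final letter is not what conditions the rule; the number of vowels is.
"volul" has 2 vowels. The stems with 2 vowels (kolil → zukolil, gofset → zugofset, milok → zumilok) add the prefix zu-.
The other patterns: stems with 1 vowel insert -ol- after the first vowel; stems with 3 vowels add -ish.
So volul → zuvolul.

zuvolul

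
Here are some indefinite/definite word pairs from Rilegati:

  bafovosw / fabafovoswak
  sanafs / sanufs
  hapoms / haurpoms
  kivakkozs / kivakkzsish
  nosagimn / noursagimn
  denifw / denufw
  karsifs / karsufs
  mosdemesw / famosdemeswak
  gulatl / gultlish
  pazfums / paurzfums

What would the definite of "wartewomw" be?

waurrtewomw

sanafs and hapoms both end in -s yet inflect differently (sanufs, haurpoms), so the final letter is not what conditions the rule; the second-to-last letter is.
"wartewomw" has second-to-last letter 'm'. The stems whose second-to-last letter is 'm' (nosagimn → noursagimn, hapoms → haurpoms, pazfums → paurzfums) insert -ur- after the first vowel.
So wartewomw → waurrtewomw.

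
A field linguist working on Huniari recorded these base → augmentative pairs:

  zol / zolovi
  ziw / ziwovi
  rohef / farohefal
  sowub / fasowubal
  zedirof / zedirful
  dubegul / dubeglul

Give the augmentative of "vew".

rohef and zedirof both end in -f yet inflect differently (farohefal, zedirful), so the final letter is not what conditions the rule; the number of vowels is.
"vew" has 1 vowel. The stems with 1 vowel (zol → zolovi, ziw → ziwovi) add -ovi.
So vew → vewovi.

vewovi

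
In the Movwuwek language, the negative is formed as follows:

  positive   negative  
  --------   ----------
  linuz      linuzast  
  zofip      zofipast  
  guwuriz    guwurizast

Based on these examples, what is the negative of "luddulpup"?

Every pair shown (linuz → linuzast, zofip → zofipast, guwuriz → guwurizast) follows the same rule: add -ast.
So luddulpup → luddulpupast.

luddulpupast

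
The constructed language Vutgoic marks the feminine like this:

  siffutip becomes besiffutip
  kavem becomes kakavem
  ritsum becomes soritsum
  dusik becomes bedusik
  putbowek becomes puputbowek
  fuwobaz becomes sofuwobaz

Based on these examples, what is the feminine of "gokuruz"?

putbowek and dusik both end in -k yet inflect differently (puputbowek, bedusik), so the final letter is not what conditions the rule; the last vowel is.
"gokuruz" has last vowel 'u'. The one such stem in the data (ritsum → soritsum) adds the prefix so-, so the same rule applies.
The other patterns: stems whose last vowel is 'e' repeat the first consonant+vowel as a prefix; stems whose last vowel is 'i' add the prefix be-.
So gokuruz → sogokuruz.

sogokuruz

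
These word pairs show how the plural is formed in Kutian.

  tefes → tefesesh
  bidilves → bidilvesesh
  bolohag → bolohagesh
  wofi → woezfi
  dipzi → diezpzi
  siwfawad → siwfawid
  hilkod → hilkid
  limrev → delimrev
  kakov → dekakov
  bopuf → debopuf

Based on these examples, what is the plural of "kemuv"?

bolohag and siwfawad both have last vowel 'a' yet inflect differently (bolohagesh, siwfawid), so the last vowel is not what conditions the rule; the final letter is.
"kemuv" ends in -v. The stems ending in -v (limrev → delimrev, kakov → dekakov) add the prefix de-.
The other patterns: stems ending in -g or -s add -esh; stems ending in -i insert -ez- after the first vowel; stems ending in -d change the last vowel to 'i'.
So kemuv → dekemuv.

dekemuv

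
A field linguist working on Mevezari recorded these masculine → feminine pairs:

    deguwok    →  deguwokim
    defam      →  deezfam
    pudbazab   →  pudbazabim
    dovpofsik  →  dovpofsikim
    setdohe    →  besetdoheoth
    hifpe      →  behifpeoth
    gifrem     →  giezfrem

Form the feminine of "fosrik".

gifrem and hifpe both have last vowel 'e' yet inflect differently (giezfrem, behifpeoth), so the last vowel is not what conditions the rule; the final letter is.
"fosrik" ends in -k. The stems ending in -k (dovpofsik → dovpofsikim, deguwok → deguwokim) add -im.
So fosrik → fosrikim.

fosrikim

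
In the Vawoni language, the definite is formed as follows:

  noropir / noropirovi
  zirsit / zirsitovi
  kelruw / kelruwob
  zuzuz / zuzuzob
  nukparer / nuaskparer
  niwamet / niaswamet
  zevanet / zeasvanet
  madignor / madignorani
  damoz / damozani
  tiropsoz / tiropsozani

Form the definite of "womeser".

"womeser" has last vowel 'e'. The stems whose last vowel is 'e' (nukparer → nuaskparer, niwamet → niaswamet, zevanet → zeasvanet) insert -as- after the first vowel.
The other patterns: stems whose last vowel is 'i' add -ovi; stems whose last vowel is 'u' add -ob; stems whose last vowel is 'o' add -ani.
So womeser → woasmeser.

woasmeser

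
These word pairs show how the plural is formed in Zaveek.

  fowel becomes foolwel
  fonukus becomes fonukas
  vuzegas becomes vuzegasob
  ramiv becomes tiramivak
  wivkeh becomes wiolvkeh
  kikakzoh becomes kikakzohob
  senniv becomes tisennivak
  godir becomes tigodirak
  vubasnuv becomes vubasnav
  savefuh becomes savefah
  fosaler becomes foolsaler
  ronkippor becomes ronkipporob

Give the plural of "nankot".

nankotob

ronkippor and godir both end in -r yet inflect differently (ronkipporob, tigodirak), so the final letter is not what conditions the rule; the last vowel is.
"nankot" has last vowel 'o'. The stems whose last vowel is 'o' (kikakzoh → kikakzohob, ronkippor → ronkipporob) add -ob.
The other patterns: stems whose last vowel is 'i' add ti- … -ak around the stem; stems whose last vowel is 'e' insert -ol- after the first vowel; stems whose last vowel is 'u' change the last vowel to 'a'.
So nankot → nankotob.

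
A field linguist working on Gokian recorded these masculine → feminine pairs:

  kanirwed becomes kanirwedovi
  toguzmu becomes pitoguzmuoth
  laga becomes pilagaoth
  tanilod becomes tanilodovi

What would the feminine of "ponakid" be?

ponakidovi

tanilod and toguzmu both begin with t- yet inflect differently (tanilodovi, pitoguzmuoth), so the first letter is not what conditions the rule; whether the stem ends in a vowel or a consonant is.
"ponakid" ends in a consonant. The stems ending in a consonant (kanirwed → kanirwedovi, tanilod → tanilodovi) add -ovi.
So ponakid → ponakidovi.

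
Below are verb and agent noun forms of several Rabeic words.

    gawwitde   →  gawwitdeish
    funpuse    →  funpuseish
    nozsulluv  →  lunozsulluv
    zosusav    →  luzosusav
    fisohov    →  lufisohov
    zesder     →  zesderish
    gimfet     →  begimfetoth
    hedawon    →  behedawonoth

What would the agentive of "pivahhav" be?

lupivahhav

hedawon and fisohov both have last vowel 'o' yet inflect differently (behedawonoth, lufisohov), so the last vowel is not what conditions the rule; the final letter is.
"pivahhav" ends in -v. The stems ending in -v (zosusav → luzosusav, nozsulluv → lunozsulluv, fisohov → lufisohov) add the prefix lu-.
The other patterns: stems ending in -n or -t add be- … -oth around the stem; stems ending in -e or -r add -ish.
So pivahhav → lupivahhav.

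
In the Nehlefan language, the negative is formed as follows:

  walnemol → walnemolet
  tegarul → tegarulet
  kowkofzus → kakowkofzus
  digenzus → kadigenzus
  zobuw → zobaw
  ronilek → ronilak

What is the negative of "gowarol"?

tegarul and digenzus both have last vowel 'u' yet inflect differently (tegarulet, kadigenzus), so the last vowel is not what conditions the rule; the final letter is.
"gowarol" ends in -l. The stems ending in -l (walnemol → walnemolet, tegarul → tegarulet) add -et.
So gowarol → gowarolet.

gowarolet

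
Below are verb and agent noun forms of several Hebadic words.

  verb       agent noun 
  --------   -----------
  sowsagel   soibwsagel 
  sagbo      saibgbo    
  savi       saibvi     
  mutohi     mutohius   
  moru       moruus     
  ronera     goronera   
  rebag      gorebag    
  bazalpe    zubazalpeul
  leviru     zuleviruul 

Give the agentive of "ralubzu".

goralubzu

"ralubzu" begins with r-. The stems beginning with r- (ronera → goronera, rebag → gorebag) add the prefix go-.
So ralubzu → goralubzu.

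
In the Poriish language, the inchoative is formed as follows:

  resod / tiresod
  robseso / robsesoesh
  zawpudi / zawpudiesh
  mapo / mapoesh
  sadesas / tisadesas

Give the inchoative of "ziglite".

resod and robseso both have last vowel 'o' yet inflect differently (tiresod, robsesoesh), so the last vowel is not what conditions the rule; whether the stem ends in a vowel or a consonant is.
"ziglite" ends in a vowel. The stems ending in a vowel (robseso → robsesoesh, zawpudi → zawpudiesh, mapo → mapoesh) add -esh.
The other pattern: stems ending in a consonant add the prefix ti-.
So ziglite → zigliteesh.

zigliteesh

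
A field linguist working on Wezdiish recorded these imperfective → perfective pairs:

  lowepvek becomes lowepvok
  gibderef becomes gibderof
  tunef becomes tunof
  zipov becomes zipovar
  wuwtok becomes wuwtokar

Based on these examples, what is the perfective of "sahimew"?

sahimow

lowepvek and wuwtok both end in -k yet inflect differently (lowepvok, wuwtokar), so the final letter is not what conditions the rule; the last vowel is.
"sahimew" has last vowel 'e'. The stems whose last vowel is 'e' (lowepvek → lowepvok, gibderef → gibderof, tunef → tunof) change the last vowel to 'o'.
The other pattern: stems whose last vowel is 'o' add -ar.
So sahimew → sahimow.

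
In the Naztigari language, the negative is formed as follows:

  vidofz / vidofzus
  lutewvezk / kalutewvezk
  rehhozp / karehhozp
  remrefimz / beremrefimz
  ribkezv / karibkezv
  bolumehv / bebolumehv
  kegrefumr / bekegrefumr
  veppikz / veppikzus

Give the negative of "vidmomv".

bevidmomv

ribkezv and bolumehv both end in -v yet inflect differently (karibkezv, bebolumehv), so the final letter is not what conditions the rule; the second-to-last letter is.
"vidmomv" has second-to-last letter 'm'. The stems whose second-to-last letter is 'm' (remrefimz → beremrefimz, kegrefumr → bekegrefumr) add the prefix be-.
So vidmomv → bevidmomv.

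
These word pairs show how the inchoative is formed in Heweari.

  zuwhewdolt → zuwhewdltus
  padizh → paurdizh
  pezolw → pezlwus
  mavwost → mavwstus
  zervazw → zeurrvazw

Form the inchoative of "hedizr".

"hedizr" has second-to-last letter 'z'. The stems whose second-to-last letter is 'z' (padizh → paurdizh, zervazw → zeurrvazw) insert -ur- after the first vowel.
The other pattern: stems whose second-to-last letter is 'l' or 's' delete the last vowel and add -us.
So hedizr → heurdizr.

heurdizr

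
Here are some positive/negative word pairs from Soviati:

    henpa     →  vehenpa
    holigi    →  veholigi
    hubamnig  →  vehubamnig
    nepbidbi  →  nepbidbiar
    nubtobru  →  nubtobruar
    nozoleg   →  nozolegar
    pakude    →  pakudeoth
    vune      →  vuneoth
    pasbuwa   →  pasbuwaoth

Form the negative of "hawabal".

holigi and nepbidbi both end in -i yet inflect differently (veholigi, nepbidbiar), so the final letter is not what conditions the rule; the first letter is.
"hawabal" begins with h-. The stems beginning with h- (henpa → vehenpa, holigi → veholigi, hubamnig → vehubamnig) add the prefix ve-.
The other patterns: stems beginning with n- add -ar; stems beginning with p- or v- add -oth.
So hawabal → vehawabal.

vehawabal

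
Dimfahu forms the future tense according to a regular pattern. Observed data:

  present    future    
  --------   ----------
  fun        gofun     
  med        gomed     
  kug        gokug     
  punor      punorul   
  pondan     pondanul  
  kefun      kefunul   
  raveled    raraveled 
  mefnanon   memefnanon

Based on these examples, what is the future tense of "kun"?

fun and pondan both end in -n yet inflect differently (gofun, pondanul), so the final letter is not what conditions the rule; the number of vowels is.
"kun" has 1 vowel. The stems with 1 vowel (fun → gofun, med → gomed, kug → gokug) add the prefix go-.
So kun → gokun.

gokun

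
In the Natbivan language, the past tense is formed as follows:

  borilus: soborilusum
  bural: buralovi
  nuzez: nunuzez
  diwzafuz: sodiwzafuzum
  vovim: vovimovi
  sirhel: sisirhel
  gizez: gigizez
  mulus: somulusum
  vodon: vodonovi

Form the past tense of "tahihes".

tatahihes

"tahihes" has last vowel 'e'. The stems whose last vowel is 'e' (nuzez → nunuzez, gizez → gigizez, sirhel → sisirhel) repeat the first consonant+vowel as a prefix.
The other patterns: stems whose last vowel is 'u' add so- … -um around the stem; stems whose last vowel is 'a', 'i' or 'o' add -ovi.
So tahihes → tatahihes.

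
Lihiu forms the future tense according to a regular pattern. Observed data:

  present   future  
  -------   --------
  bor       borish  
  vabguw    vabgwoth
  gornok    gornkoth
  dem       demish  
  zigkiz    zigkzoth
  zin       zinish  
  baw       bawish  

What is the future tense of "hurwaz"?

hurwzoth

"hurwaz" has 2 vowels. The stems with 2 vowels (gornok → gornkoth, vabguw → vabgwoth, zigkiz → zigkzoth) delete the last vowel and add -oth.
The other pattern: stems with 1 vowel add -ish.
So hurwaz → hurwzoth.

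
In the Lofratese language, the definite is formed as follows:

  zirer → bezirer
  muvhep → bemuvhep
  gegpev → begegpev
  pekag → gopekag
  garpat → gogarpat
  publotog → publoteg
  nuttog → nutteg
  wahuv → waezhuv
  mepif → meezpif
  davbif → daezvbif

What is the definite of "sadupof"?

sadupef

pekag and publotog both end in -g yet inflect differently (gopekag, publoteg), so the final letter is not what conditions the rule; the last vowel is.
"sadupof" has last vowel 'o'. The stems whose last vowel is 'o' (publotog → publoteg, nuttog → nutteg) change the last vowel to 'e'.
The other patterns: stems whose last vowel is 'e' add the prefix be-; stems whose last vowel is 'a' add the prefix go-; stems whose last vowel is 'i' or 'u' insert -ez- after the first vowel.
So sadupof → sadupef.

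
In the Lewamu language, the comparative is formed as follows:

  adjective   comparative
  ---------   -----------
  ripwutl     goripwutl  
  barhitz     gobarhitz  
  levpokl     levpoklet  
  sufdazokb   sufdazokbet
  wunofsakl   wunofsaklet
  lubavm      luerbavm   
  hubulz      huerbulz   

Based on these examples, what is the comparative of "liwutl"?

ripwutl and levpokl both end in -l yet inflect differently (goripwutl, levpoklet), so the final letter is not what conditions the rule; the second-to-last letter is.
"liwutl" has second-to-last letter 't'. The stems whose second-to-last letter is 't' (ripwutl → goripwutl, barhitz → gobarhitz) add the prefix go-.
The other patterns: stems whose second-to-last letter is 'k' add -et; stems whose second-to-last letter is 'l' or 'v' insert -er- after the first vowel.
So liwutl → goliwutl.

goliwutl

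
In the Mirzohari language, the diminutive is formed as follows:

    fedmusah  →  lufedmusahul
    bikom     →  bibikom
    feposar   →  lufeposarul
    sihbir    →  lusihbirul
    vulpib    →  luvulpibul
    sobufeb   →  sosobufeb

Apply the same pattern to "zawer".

zazawer

vulpib and sobufeb both end in -b yet inflect differently (luvulpibul, sosobufeb), so the final letter is not what conditions the rule; the last vowel is.
"zawer" has last vowel 'e'. The one such stem in the data (sobufeb → sosobufeb) repeats the first consonant+vowel as a prefix (as does bikom), so the same rule applies.
So zawer → zazawer.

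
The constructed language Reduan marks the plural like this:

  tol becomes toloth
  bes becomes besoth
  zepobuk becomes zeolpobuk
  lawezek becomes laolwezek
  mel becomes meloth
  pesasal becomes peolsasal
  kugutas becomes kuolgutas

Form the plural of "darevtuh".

"darevtuh" has 3 vowels. The stems with 3 vowels (lawezek → laolwezek, kugutas → kuolgutas, zepobuk → zeolpobuk) insert -ol- after the first vowel.
So darevtuh → daolrevtuh.

daolrevtuh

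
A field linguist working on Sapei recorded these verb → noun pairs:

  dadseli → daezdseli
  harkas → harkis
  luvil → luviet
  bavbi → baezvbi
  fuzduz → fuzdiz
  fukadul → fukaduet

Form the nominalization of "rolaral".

rolaraet

"rolaral" ends in -l. The stems ending in -l (fukadul → fukaduet, luvil → luviet) drop the final letter and add -et.
So rolaral → rolaraet.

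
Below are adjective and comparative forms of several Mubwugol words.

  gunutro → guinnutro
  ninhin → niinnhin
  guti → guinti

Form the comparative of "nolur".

noinlur

Every pair shown (gunutro → guinnutro, ninhin → niinnhin, guti → guinti) follows the same rule: insert -in- after the first vowel.
So nolur → noinlur.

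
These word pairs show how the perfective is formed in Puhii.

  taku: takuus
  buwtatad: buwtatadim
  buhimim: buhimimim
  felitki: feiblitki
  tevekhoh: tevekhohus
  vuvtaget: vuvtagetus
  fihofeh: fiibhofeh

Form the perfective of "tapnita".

tapnitaus

fihofeh and tevekhoh both end in -h yet inflect differently (fiibhofeh, tevekhohus), so the final letter is not what conditions the rule; the first letter is.
"tapnita" begins with t-. The stems beginning with t- (tevekhoh → tevekhohus, taku → takuus) add -us.
So tapnita → tapnitaus.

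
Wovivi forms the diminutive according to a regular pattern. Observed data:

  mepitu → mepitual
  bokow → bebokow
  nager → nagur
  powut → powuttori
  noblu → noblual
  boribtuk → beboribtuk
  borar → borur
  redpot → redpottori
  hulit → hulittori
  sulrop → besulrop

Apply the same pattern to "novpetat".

novpetattori

powut and noblu both have last vowel 'u' yet inflect differently (powuttori, noblual), so the last vowel is not what conditions the rule; the final letter is.
"novpetat" ends in -t. The stems ending in -t (hulit → hulittori, powut → powuttori, redpot → redpottori) double the final consonant and add -ori.
So novpetat → novpetattori.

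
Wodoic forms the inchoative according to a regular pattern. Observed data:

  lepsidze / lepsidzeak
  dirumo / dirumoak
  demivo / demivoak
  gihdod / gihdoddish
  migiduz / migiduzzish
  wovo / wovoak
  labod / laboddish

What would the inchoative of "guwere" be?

wovo and labod both have last vowel 'o' yet inflect differently (wovoak, laboddish), so the last vowel is not what conditions the rule; whether the stem ends in a vowel or a consonant is.
"guwere" ends in a vowel. The stems ending in a vowel (wovo → wovoak, demivo → demivoak, dirumo → dirumoak) add -ak.
So guwere → guwereak.

guwereak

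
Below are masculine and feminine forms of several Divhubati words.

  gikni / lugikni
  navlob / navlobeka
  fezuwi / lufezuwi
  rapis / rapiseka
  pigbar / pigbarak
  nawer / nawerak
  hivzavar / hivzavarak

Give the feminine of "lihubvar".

lihubvarak

"lihubvar" ends in -r. The stems ending in -r (pigbar → pigbarak, nawer → nawerak, hivzavar → hivzavarak) add -ak.
The other patterns: stems ending in -i add the prefix lu-; stems ending in -b or -s add -eka.
So lihubvar → lihubvarak.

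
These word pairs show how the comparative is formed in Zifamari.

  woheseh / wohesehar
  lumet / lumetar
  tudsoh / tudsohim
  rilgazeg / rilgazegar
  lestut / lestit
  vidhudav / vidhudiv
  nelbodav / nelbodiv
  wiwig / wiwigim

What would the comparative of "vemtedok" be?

"vemtedok" has last vowel 'o'. The one such stem in the data (tudsoh → tudsohim) adds -im, so the same rule applies.
The other patterns: stems whose last vowel is 'a' or 'u' change the last vowel to 'i'; stems whose last vowel is 'e' add -ar.
So vemtedok → vemtedokim.

vemtedokim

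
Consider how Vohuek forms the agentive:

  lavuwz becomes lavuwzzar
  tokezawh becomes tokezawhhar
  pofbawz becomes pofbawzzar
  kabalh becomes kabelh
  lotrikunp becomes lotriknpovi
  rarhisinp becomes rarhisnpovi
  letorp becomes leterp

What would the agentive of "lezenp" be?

leznpovi

rarhisinp and letorp both end in -p yet inflect differently (rarhisnpovi, leterp), so the final letter is not what conditions the rule; the second-to-last letter is.
"lezenp" has second-to-last letter 'n'. The stems whose second-to-last letter is 'n' (rarhisinp → rarhisnpovi, lotrikunp → lotriknpovi) delete the last vowel and add -ovi.
The other patterns: stems whose second-to-last letter is 'w' double the final consonant and add -ar; stems whose second-to-last letter is 'l' or 'r' change the last vowel to 'e'.
So lezenp → leznpovi.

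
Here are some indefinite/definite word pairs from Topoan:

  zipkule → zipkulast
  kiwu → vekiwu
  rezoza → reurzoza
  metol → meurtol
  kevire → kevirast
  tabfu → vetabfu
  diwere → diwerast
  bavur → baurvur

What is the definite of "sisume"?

"sisume" ends in -e. The stems ending in -e (kevire → kevirast, diwere → diwerast, zipkule → zipkulast) drop the final letter and add -ast.
So sisume → sisumast.

sisumast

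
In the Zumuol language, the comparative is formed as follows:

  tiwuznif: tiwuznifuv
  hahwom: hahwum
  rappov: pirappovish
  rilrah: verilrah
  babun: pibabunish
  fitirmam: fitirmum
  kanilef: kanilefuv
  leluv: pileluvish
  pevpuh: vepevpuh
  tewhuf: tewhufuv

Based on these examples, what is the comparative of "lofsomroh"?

rilrah and fitirmam both have last vowel 'a' yet inflect differently (verilrah, fitirmum), so the last vowel is not what conditions the rule; the final letter is.
"lofsomroh" ends in -h. The stems ending in -h (rilrah → verilrah, pevpuh → vepevpuh) add the prefix ve-.
So lofsomroh → velofsomroh.

velofsomroh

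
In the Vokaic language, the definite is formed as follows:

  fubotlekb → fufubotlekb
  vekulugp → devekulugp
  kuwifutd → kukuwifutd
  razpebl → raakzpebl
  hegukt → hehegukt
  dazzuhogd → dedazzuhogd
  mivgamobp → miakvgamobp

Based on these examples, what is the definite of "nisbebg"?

niaksbebg

"nisbebg" has second-to-last letter 'b'. The stems whose second-to-last letter is 'b' (razpebl → raakzpebl, mivgamobp → miakvgamobp) insert -ak- after the first vowel.
The other patterns: stems whose second-to-last letter is 'g' add the prefix de-; stems whose second-to-last letter is 'k' or 't' repeat the first consonant+vowel as a prefix.
So nisbebg → niaksbebg.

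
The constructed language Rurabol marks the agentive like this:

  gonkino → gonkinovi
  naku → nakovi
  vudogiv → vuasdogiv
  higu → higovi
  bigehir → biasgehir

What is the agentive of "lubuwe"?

lubuwovi

gonkino and vudogiv both have 3 vowels yet inflect differently (gonkinovi, vuasdogiv), so the number of vowels is not what conditions the rule; whether the stem ends in a vowel or a consonant is.
"lubuwe" ends in a vowel. The stems ending in a vowel (gonkino → gonkinovi, naku → nakovi, higu → higovi) drop the final letter and add -ovi.
The other pattern: stems ending in a consonant insert -as- after the first vowel.
So lubuwe → lubuwovi.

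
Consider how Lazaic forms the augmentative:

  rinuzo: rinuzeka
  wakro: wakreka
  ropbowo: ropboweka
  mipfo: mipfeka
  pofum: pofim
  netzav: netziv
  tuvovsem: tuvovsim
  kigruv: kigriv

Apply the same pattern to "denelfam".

denelfim

wakro and pofum both have 2 vowels yet inflect differently (wakreka, pofim), so the number of vowels is not what conditions the rule; the final letter is.
"denelfam" ends in -m. The stems ending in -m (pofum → pofim, tuvovsem → tuvovsim) change the last vowel to 'i'.
So denelfam → denelfim.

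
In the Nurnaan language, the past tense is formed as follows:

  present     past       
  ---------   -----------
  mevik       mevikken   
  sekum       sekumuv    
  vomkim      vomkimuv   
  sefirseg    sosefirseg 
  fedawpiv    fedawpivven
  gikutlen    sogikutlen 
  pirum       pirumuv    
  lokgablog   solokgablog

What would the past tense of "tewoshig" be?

sotewoshig

mevik and vomkim both have last vowel 'i' yet inflect differently (mevikken, vomkimuv), so the last vowel is not what conditions the rule; the final letter is.
"tewoshig" ends in -g. The stems ending in -g (sefirseg → sosefirseg, lokgablog → solokgablog) add the prefix so-.
The other patterns: stems ending in -k or -v double the final consonant and add -en; stems ending in -m add -uv.
So tewoshig → sotewoshig.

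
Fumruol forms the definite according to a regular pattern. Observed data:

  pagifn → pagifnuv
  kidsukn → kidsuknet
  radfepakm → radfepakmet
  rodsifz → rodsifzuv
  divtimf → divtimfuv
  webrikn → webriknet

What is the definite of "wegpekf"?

wegpekfet

kidsukn and pagifn both end in -n yet inflect differently (kidsuknet, pagifnuv), so the final letter is not what conditions the rule; the second-to-last letter is.
"wegpekf" has second-to-last letter 'k'. The stems whose second-to-last letter is 'k' (kidsukn → kidsuknet, radfepakm → radfepakmet, webrikn → webriknet) add -et.
So wegpekf → wegpekfet.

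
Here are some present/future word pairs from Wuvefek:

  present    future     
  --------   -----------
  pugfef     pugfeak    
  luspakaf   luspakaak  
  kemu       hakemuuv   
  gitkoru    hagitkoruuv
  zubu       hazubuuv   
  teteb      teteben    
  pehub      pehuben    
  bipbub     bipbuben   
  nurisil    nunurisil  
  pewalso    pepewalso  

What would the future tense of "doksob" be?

pugfef and teteb both have last vowel 'e' yet inflect differently (pugfeak, teteben), so the last vowel is not what conditions the rule; the final letter is.
"doksob" ends in -b. The stems ending in -b (teteb → teteben, pehub → pehuben, bipbub → bipbuben) add -en.
So doksob → doksoben.

doksoben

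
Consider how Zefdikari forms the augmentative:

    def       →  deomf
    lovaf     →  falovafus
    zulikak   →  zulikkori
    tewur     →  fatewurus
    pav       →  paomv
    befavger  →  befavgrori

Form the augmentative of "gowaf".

fagowafus

"gowaf" has 2 vowels. The stems with 2 vowels (tewur → fatewurus, lovaf → falovafus) add fa- … -us around the stem.
So gowaf → fagowafus.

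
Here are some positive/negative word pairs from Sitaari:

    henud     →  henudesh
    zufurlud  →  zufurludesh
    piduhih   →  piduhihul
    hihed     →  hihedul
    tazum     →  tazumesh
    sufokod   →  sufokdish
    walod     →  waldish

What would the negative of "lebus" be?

lebusesh

sufokod and zufurlud both end in -d yet inflect differently (sufokdish, zufurludesh), so the final letter is not what conditions the rule; the last vowel is.
"lebus" has last vowel 'u'. The stems whose last vowel is 'u' (zufurlud → zufurludesh, tazum → tazumesh, henud → henudesh) add -esh.
The other patterns: stems whose last vowel is 'o' delete the last vowel and add -ish; stems whose last vowel is 'e' or 'i' add -ul.
So lebus → lebusesh.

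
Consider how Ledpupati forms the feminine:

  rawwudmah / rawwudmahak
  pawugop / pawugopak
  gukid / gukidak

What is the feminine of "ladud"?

ladudak

Every pair shown (rawwudmah → rawwudmahak, pawugop → pawugopak, gukid → gukidak) follows the same rule: add -ak.
So ladud → ladudak.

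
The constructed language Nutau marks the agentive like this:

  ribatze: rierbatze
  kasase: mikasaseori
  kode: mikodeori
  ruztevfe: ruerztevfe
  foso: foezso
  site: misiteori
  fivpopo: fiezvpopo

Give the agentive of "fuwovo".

ruztevfe and kode both end in -e yet inflect differently (ruerztevfe, mikodeori), so the final letter is not what conditions the rule; the first letter is.
"fuwovo" begins with f-. The stems beginning with f- (foso → foezso, fivpopo → fiezvpopo) insert -ez- after the first vowel.
The other patterns: stems beginning with r- insert -er- after the first vowel; stems beginning with k- or s- add mi- … -ori around the stem.
So fuwovo → fuezwovo.

fuezwovo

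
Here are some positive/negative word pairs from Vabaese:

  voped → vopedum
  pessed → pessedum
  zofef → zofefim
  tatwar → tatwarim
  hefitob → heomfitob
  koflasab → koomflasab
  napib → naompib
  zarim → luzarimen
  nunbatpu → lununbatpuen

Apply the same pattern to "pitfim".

lupitfimen

"pitfim" ends in -m. The one such stem in the data (zarim → luzarimen) adds lu- … -en around the stem, so the same rule applies.
So pitfim → lupitfimen.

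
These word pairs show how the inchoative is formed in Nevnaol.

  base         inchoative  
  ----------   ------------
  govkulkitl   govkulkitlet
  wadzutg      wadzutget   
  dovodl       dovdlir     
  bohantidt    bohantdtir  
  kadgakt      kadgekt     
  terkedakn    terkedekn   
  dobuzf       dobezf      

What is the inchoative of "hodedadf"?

hodeddfir

govkulkitl and dovodl both end in -l yet inflect differently (govkulkitlet, dovdlir), so the final letter is not what conditions the rule; the second-to-last letter is.
"hodedadf" has second-to-last letter 'd'. The stems whose second-to-last letter is 'd' (dovodl → dovdlir, bohantidt → bohantdtir) delete the last vowel and add -ir.
The other patterns: stems whose second-to-last letter is 't' add -et; stems whose second-to-last letter is 'k' or 'z' change the last vowel to 'e'.
So hodedadf → hodeddfir.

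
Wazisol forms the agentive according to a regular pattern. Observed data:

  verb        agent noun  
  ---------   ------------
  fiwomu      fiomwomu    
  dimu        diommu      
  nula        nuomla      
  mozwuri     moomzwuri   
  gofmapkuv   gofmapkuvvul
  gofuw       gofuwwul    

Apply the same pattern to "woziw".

fiwomu and gofmapkuv both have last vowel 'u' yet inflect differently (fiomwomu, gofmapkuvvul), so the last vowel is not what conditions the rule; whether the stem ends in a vowel or a consonant is.
"woziw" ends in a consonant. The stems ending in a consonant (gofmapkuv → gofmapkuvvul, gofuw → gofuwwul) double the final consonant and add -ul.
The other pattern: stems ending in a vowel insert -om- after the first vowel.
So woziw → woziwwul.

woziwwul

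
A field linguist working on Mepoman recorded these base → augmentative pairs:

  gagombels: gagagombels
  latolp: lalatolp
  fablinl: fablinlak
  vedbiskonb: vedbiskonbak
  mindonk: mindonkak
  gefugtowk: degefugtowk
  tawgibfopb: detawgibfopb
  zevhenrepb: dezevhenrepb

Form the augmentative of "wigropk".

"wigropk" has second-to-last letter 'p'. The stems whose second-to-last letter is 'p' (tawgibfopb → detawgibfopb, zevhenrepb → dezevhenrepb) add the prefix de-.
The other patterns: stems whose second-to-last letter is 'l' repeat the first consonant+vowel as a prefix; stems whose second-to-last letter is 'n' add -ak.
So wigropk → dewigropk.

dewigropk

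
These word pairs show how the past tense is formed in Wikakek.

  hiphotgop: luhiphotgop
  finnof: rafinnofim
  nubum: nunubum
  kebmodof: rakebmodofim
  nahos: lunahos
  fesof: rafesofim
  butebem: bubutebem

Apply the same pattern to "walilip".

fesof and nahos both have last vowel 'o' yet inflect differently (rafesofim, lunahos), so the last vowel is not what conditions the rule; the final letter is.
"walilip" ends in -p. The one such stem in the data (hiphotgop → luhiphotgop) adds the prefix lu-, so the same rule applies.
So walilip → luwalilip.

luwalilip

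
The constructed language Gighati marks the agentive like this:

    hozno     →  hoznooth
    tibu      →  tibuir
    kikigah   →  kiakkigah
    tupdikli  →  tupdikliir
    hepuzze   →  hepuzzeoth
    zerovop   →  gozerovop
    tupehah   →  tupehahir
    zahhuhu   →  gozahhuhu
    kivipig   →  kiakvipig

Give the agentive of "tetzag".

tetzagir

"tetzag" begins with t-. The stems beginning with t- (tibu → tibuir, tupehah → tupehahir, tupdikli → tupdikliir) add -ir.
So tetzag → tetzagir.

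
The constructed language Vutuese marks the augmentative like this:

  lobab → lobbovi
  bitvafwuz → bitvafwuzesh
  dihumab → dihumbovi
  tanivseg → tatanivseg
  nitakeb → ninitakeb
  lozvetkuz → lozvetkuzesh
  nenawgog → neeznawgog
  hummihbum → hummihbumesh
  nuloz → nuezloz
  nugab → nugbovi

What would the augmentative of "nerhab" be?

nerhbovi

nitakeb and dihumab both end in -b yet inflect differently (ninitakeb, dihumbovi), so the final letter is not what conditions the rule; the last vowel is.
"nerhab" has last vowel 'a'. The stems whose last vowel is 'a' (dihumab → dihumbovi, nugab → nugbovi, lobab → lobbovi) delete the last vowel and add -ovi.
So nerhab → nerhbovi.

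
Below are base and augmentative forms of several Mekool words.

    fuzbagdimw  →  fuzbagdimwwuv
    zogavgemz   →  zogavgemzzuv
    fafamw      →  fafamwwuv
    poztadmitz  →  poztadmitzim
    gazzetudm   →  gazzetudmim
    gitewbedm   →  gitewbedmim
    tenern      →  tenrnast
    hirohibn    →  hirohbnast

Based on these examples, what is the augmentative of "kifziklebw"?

zogavgemz and poztadmitz both end in -z yet inflect differently (zogavgemzzuv, poztadmitzim), so the final letter is not what conditions the rule; the second-to-last letter is.
"kifziklebw" has second-to-last letter 'b'. The one such stem in the data (hirohibn → hirohbnast) deletes the last vowel and adds -ast (as does tenern), so the same rule applies.
The other patterns: stems whose second-to-last letter is 'm' double the final consonant and add -uv; stems whose second-to-last letter is 'd' or 't' add -im.
So kifziklebw → kifziklbwast.

kifziklbwast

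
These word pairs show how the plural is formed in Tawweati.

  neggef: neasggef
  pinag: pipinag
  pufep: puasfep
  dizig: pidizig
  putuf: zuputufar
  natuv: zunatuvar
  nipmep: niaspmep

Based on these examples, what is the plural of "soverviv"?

"soverviv" has last vowel 'i'. The one such stem in the data (dizig → pidizig) adds the prefix pi-, so the same rule applies.
The other patterns: stems whose last vowel is 'e' insert -as- after the first vowel; stems whose last vowel is 'u' add zu- … -ar around the stem.
So soverviv → pisoverviv.

pisoverviv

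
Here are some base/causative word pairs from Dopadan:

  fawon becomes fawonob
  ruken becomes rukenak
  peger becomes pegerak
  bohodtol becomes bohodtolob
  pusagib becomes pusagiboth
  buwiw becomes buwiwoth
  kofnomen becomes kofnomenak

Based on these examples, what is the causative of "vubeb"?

kofnomen and fawon both end in -n yet inflect differently (kofnomenak, fawonob), so the final letter is not what conditions the rule; the last vowel is.
"vubeb" has last vowel 'e'. The stems whose last vowel is 'e' (peger → pegerak, kofnomen → kofnomenak, ruken → rukenak) add -ak.
The other patterns: stems whose last vowel is 'i' add -oth; stems whose last vowel is 'o' add -ob.
So vubeb → vubebak.

vubebak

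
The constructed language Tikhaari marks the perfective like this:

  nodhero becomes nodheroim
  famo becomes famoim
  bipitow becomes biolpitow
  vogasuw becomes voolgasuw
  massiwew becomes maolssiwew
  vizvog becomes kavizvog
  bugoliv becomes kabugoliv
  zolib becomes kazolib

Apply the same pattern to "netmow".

nodhero and bipitow both have last vowel 'o' yet inflect differently (nodheroim, biolpitow), so the last vowel is not what conditions the rule; the final letter is.
"netmow" ends in -w. The stems ending in -w (bipitow → biolpitow, vogasuw → voolgasuw, massiwew → maolssiwew) insert -ol- after the first vowel.
The other patterns: stems ending in -o add -im; stems ending in -b, -g or -v add the prefix ka-.
So netmow → neoltmow.

neoltmow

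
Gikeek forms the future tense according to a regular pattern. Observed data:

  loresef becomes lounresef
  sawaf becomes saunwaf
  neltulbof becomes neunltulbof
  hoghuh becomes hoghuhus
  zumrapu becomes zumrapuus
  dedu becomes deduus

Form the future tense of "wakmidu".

wakmiduus

sawaf and hoghuh both have 2 vowels yet inflect differently (saunwaf, hoghuhus), so the number of vowels is not what conditions the rule; the final letter is.
"wakmidu" ends in -u. The stems ending in -u (zumrapu → zumrapuus, dedu → deduus) add -us.
The other pattern: stems ending in -f insert -un- after the first vowel.
So wakmidu → wakmiduus.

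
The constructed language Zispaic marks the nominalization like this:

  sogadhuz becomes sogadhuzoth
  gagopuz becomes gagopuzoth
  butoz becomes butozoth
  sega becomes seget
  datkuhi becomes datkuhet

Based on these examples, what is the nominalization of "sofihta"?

sofihtet

sogadhuz and sega both begin with s- yet inflect differently (sogadhuzoth, seget), so the first letter is not what conditions the rule; whether the stem ends in a vowel or a consonant is.
"sofihta" ends in a vowel. The stems ending in a vowel (sega → seget, datkuhi → datkuhet) drop the final letter and add -et.
So sofihta → sofihtet.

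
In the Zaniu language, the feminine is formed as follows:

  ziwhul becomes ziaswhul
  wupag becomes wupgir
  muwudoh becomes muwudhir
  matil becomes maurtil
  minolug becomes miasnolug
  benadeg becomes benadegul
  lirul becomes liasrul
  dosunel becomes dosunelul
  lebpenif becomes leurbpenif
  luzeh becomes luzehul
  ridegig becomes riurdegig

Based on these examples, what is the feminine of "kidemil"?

"kidemil" has last vowel 'i'. The stems whose last vowel is 'i' (ridegig → riurdegig, lebpenif → leurbpenif, matil → maurtil) insert -ur- after the first vowel.
The other patterns: stems whose last vowel is 'a' or 'o' delete the last vowel and add -ir; stems whose last vowel is 'u' insert -as- after the first vowel; stems whose last vowel is 'e' add -ul.
So kidemil → kiurdemil.

kiurdemil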